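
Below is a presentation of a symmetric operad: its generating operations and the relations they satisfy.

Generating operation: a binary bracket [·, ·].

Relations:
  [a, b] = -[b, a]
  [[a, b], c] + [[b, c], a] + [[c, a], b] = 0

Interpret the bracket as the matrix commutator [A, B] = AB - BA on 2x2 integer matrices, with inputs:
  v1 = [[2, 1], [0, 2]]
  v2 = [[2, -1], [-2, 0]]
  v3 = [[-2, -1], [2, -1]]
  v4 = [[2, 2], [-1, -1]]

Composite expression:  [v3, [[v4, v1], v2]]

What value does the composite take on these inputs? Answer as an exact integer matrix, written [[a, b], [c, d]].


[[12, -4], [-20, -12]]

[v4, v1] = [[1, 3], [0, -1]]
[[v4, v1], v2] = [[-6, -8], [4, 6]]
[v3, [[v4, v1], v2]] = [[12, -4], [-20, -12]]


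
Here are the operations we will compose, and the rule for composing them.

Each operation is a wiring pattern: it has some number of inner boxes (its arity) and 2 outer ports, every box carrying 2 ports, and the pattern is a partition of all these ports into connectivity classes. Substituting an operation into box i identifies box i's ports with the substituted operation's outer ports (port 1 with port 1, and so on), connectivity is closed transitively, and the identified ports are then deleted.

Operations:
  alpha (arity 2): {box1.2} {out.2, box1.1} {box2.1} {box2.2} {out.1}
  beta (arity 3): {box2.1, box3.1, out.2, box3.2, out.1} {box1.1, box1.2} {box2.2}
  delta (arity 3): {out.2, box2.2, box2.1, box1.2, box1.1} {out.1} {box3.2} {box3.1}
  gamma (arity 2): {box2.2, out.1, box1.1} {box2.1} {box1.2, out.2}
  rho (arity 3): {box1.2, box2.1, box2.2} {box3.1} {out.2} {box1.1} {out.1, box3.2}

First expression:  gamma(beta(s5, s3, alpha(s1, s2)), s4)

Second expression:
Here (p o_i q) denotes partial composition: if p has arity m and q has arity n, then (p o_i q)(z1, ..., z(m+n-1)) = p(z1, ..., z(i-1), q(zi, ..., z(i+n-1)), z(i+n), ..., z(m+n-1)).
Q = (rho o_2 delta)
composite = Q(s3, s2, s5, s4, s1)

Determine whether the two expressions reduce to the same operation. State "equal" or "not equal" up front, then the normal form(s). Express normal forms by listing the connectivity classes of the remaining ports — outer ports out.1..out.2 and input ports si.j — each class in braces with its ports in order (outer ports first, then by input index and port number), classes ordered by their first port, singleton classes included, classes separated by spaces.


not equal; the first gives {out.1, out.2, s1.1, s3.1, s4.2} {s1.2} {s2.1} {s2.2} {s3.2} {s4.1} {s5.1, s5.2} and the second {out.1, s1.2} {out.2} {s1.1} {s2.1, s2.2, s3.2, s5.1, s5.2} {s3.1} {s4.1} {s4.2}


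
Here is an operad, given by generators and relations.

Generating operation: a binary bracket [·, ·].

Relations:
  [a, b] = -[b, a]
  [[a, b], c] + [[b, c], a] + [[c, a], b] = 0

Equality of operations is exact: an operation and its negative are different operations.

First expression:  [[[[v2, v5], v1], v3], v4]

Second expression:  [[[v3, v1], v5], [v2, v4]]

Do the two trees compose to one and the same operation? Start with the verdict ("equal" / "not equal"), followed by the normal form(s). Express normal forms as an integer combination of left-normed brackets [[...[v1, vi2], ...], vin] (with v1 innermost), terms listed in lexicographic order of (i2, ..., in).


not equal: they reduce to -[[[[v1, v2], v5], v3], v4] + [[[[v1, v5], v2], v3], v4] and -[[[[v1, v3], v5], v2], v4] + [[[[v1, v3], v5], v4], v2]

The first composite normalizes to -[[[[v1, v2], v5], v3], v4] + [[[[v1, v5], v2], v3], v4]
The second composite normalizes to -[[[[v1, v3], v5], v2], v4] + [[[[v1, v3], v5], v4], v2]
They disagree, so not equal.


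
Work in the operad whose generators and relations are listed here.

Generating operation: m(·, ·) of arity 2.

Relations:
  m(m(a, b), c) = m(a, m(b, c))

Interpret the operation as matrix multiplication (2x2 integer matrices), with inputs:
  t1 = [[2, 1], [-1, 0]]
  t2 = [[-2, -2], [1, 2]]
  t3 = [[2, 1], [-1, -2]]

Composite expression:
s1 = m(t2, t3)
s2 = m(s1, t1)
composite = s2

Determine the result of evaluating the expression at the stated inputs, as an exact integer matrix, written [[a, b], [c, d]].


[[-6, -2], [3, 0]]

m(t2, t3) = [[-2, 2], [0, -3]]
m(m(t2, t3), t1) = [[-6, -2], [3, 0]]


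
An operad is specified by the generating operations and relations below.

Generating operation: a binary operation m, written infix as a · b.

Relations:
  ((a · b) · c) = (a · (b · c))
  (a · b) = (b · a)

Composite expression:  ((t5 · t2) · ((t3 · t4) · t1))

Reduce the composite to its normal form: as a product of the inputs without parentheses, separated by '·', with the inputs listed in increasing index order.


t1 · t2 · t3 · t4 · t5

Any arrangement under m is one operation, so sort the t-inputs.
(t5 · t2) unparenthesizes to t5 · t2
(t3 · t4) unparenthesizes to t3 · t4
((t3 · t4) · t1) unparenthesizes to t3 · t4 · t1
((t5 · t2) · ((t3 · t4) · t1)) unparenthesizes to t5 · t2 · t3 · t4 · t1
rearranged into index order: t1 · t2 · t3 · t4 · t5


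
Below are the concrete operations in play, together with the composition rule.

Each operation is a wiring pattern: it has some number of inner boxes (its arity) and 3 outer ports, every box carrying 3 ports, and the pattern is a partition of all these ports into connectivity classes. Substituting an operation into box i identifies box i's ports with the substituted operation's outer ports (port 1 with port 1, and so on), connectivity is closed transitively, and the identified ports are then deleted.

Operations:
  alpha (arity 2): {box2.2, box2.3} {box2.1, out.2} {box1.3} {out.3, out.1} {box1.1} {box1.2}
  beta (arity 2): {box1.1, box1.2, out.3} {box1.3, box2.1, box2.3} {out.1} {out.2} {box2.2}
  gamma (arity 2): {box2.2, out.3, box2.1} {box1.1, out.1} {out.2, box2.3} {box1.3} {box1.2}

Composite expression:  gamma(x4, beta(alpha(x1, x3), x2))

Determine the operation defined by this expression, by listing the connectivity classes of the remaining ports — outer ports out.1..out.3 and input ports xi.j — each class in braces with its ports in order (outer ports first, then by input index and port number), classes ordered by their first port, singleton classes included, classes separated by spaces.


Treat the ports identified at gamma as solder joints: merge, then drop.
alpha over (x1, x3) gives {out.1, out.3} {out.2, x3.1} {x1.1} {x1.2} {x1.3} {x3.2, x3.3}, out.j being that stage's outer ports
beta over (x1, x3, x2) gives {out.1} {out.2} {out.3, x2.1, x2.3, x3.1} {x1.1} {x1.2} {x1.3} {x2.2} {x3.2, x3.3}, out.j being that stage's outer ports
gamma over (x4, x1, x3, x2) gives {out.1, x4.1} {out.2, x2.1, x2.3, x3.1} {out.3} {x1.1} {x1.2} {x1.3} {x2.2} {x3.2, x3.3} {x4.2} {x4.3}, out.j being that stage's outer ports

{out.1, x4.1} {out.2, x2.1, x2.3, x3.1} {out.3} {x1.1} {x1.2} {x1.3} {x2.2} {x3.2, x3.3} {x4.2} {x4.3}


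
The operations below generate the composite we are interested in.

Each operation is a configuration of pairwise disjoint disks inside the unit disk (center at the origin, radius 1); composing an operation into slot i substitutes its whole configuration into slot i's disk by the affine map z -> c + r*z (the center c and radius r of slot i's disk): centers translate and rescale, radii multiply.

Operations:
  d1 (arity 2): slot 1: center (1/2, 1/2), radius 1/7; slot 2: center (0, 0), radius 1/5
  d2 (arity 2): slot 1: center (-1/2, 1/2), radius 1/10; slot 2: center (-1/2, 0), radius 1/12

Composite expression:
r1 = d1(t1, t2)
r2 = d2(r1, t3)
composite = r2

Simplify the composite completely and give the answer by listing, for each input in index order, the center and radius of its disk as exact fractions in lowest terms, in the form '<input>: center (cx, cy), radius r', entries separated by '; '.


t1: center (-9/20, 11/20), radius 1/70; t2: center (-1/2, 1/2), radius 1/50; t3: center (-1/2, 0), radius 1/12

Only the slot chain above each t matters under d2; compose those maps.
t1 passes through 2 substitutions, ending at center (-9/20, 11/20), radius 1/70
t2 passes through 2 substitutions, ending at center (-1/2, 1/2), radius 1/50
t3 passes through 1 substitution, ending at center (-1/2, 0), radius 1/12


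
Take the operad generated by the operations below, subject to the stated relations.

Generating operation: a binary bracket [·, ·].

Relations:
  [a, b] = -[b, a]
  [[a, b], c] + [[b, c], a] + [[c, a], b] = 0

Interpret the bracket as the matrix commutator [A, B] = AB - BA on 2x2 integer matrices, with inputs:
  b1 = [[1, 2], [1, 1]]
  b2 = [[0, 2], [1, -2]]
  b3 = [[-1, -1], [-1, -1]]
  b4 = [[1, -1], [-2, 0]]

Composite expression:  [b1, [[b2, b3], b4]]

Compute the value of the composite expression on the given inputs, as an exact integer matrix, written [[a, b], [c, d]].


[[-8, -24], [12, 8]]

[b2, b3] = [[-1, -2], [2, 1]]
[[b2, b3], b4] = [[6, 4], [-2, -6]]
[b1, [[b2, b3], b4]] = [[-8, -24], [12, 8]]


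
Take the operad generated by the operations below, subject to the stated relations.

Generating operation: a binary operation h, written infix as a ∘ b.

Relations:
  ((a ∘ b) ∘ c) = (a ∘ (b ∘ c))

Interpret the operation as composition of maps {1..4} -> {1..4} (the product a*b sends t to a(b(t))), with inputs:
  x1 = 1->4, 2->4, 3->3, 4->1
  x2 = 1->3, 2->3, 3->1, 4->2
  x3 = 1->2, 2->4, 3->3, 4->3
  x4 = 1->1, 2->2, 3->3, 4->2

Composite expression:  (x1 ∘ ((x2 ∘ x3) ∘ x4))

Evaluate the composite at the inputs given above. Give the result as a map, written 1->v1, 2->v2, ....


1->3, 2->4, 3->4, 4->4

(x2 ∘ x3) = 1->3, 2->2, 3->1, 4->1
((x2 ∘ x3) ∘ x4) = 1->3, 2->2, 3->1, 4->2
(x1 ∘ ((x2 ∘ x3) ∘ x4)) = 1->3, 2->4, 3->4, 4->4


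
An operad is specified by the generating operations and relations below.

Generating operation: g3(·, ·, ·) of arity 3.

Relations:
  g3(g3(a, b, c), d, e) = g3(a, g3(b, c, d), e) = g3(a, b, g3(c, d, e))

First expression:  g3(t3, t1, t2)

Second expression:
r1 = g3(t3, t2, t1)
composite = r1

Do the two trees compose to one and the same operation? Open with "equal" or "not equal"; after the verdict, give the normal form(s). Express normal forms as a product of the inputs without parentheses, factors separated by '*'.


Normal form of the first expression: t3 * t1 * t2
Normal form of the second expression: t3 * t2 * t1
The forms do not match — not equal.

not equal; the first gives t3 * t1 * t2 and the second t3 * t2 * t1


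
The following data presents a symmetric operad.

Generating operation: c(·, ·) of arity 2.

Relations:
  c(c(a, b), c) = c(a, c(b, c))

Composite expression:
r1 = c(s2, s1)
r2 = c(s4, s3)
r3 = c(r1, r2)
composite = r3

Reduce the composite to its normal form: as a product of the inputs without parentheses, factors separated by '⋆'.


s2 ⋆ s1 ⋆ s4 ⋆ s3

Key point: c is associative — brackets drop, the s-order remains.
c(s2, s1) collapses to s2 ⋆ s1
c(s4, s3) collapses to s4 ⋆ s3
c(c(s2, s1), c(s4, s3)) collapses to s2 ⋆ s1 ⋆ s4 ⋆ s3


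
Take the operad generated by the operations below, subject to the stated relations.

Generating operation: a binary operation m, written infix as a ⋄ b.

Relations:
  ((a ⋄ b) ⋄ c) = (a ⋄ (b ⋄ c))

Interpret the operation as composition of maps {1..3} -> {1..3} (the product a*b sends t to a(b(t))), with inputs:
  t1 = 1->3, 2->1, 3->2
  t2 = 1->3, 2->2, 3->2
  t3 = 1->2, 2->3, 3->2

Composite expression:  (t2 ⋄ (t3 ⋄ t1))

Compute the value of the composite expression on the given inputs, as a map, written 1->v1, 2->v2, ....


1->2, 2->2, 3->2

(t3 ⋄ t1) = 1->2, 2->2, 3->3
(t2 ⋄ (t3 ⋄ t1)) = 1->2, 2->2, 3->2


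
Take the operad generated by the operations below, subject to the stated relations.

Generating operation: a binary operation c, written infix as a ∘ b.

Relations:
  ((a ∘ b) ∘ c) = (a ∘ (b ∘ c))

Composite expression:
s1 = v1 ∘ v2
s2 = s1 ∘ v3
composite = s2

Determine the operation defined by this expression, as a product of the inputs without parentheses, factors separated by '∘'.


v1 ∘ v2 ∘ v3

Under associativity of c, the answer is the v's in reading order.
(v1 ∘ v2) collapses to v1 ∘ v2
((v1 ∘ v2) ∘ v3) collapses to v1 ∘ v2 ∘ v3


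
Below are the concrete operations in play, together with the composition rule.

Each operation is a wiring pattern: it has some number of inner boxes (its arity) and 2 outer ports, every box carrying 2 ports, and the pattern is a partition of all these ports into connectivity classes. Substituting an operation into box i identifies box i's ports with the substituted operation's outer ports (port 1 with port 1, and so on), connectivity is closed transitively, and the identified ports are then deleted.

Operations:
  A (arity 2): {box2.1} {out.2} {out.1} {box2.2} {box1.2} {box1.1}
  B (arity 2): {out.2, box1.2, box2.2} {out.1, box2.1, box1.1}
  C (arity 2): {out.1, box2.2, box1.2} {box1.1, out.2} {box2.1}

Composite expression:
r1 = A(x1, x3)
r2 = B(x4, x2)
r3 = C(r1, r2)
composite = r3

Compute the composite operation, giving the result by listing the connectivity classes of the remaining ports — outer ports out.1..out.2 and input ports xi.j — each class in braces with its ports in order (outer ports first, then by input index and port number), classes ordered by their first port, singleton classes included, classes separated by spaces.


Substituting into C glues patterns; closure does the rest.
composing A on (x1, x3), with out.j its own outer ports: {out.1} {out.2} {x1.1} {x1.2} {x3.1} {x3.2}
composing B on (x4, x2), with out.j its own outer ports: {out.1, x2.1, x4.1} {out.2, x2.2, x4.2}
composing C on (x1, x3, x4, x2), with out.j its own outer ports: {out.1, x2.2, x4.2} {out.2} {x1.1} {x1.2} {x2.1, x4.1} {x3.1} {x3.2}

{out.1, x2.2, x4.2} {out.2} {x1.1} {x1.2} {x2.1, x4.1} {x3.1} {x3.2}


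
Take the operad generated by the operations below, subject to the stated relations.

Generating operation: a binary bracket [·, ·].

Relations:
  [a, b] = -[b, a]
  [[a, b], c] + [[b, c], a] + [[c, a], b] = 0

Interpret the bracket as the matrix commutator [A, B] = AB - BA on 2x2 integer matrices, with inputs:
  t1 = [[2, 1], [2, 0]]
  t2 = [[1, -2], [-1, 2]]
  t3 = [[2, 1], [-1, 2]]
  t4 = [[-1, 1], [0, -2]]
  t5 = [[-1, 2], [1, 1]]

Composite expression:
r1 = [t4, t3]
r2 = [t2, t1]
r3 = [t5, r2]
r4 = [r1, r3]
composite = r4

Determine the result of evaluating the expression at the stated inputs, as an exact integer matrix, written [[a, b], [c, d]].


[[-12, -6], [-18, 12]]


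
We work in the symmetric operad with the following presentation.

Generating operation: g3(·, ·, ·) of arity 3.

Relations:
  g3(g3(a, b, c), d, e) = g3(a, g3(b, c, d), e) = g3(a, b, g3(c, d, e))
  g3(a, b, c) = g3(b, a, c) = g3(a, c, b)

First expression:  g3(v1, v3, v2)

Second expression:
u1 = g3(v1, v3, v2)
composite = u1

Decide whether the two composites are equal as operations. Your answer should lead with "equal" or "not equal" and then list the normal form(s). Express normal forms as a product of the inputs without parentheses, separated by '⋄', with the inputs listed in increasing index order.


equal: each reduces to v1 ⋄ v2 ⋄ v3


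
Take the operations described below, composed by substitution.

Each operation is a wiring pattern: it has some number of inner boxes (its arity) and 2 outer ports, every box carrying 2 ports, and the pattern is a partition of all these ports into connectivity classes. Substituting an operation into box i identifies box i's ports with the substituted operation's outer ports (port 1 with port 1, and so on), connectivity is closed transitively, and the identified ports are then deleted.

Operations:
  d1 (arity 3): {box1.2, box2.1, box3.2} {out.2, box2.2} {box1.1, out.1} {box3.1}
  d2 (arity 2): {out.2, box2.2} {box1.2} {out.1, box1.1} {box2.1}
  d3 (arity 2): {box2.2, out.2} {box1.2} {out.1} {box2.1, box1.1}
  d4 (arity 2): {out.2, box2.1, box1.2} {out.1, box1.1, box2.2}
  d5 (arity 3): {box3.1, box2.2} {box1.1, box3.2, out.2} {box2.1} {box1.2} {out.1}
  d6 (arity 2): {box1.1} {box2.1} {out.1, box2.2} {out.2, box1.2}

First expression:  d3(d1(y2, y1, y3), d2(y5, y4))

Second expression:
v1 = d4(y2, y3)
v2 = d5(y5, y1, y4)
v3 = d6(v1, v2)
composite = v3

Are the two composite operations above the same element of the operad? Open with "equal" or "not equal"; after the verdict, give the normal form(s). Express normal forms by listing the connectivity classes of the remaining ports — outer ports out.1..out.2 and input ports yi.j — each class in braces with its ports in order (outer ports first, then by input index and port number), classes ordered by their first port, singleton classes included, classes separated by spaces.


not equal — first {out.1} {out.2, y4.2} {y1.1, y2.2, y3.2} {y1.2} {y2.1, y5.1} {y3.1} {y4.1} {y5.2}, second {out.1, y4.2, y5.1} {out.2, y2.2, y3.1} {y1.1} {y1.2, y4.1} {y2.1, y3.2} {y5.2}


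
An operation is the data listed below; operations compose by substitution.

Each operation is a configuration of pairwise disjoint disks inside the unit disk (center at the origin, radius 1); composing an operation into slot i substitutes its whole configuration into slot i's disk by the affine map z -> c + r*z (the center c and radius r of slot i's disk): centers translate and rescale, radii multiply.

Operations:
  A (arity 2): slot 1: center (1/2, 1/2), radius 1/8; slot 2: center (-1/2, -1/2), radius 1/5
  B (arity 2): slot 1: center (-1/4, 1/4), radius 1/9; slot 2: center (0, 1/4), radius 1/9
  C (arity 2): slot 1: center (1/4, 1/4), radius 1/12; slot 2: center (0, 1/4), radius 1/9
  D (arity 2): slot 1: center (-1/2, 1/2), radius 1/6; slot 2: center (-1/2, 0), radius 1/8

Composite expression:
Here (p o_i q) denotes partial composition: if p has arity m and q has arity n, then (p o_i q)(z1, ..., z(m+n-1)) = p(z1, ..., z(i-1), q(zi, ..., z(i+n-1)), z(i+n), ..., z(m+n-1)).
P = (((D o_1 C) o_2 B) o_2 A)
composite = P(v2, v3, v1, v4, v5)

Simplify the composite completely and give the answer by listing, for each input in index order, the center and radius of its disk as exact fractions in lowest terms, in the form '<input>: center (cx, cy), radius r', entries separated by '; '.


Each v-disk chains the slot maps above it in D; radii multiply.
v2 passes through 2 substitutions, ending at center (-11/24, 13/24), radius 1/72
v3 passes through 4 substitutions, ending at center (-979/1944, 133/243), radius 1/3888
v1 passes through 4 substitutions, ending at center (-983/1944, 265/486), radius 1/2430
v4 passes through 3 substitutions, ending at center (-1/2, 59/108), radius 1/486
v5 passes through 1 substitution, ending at center (-1/2, 0), radius 1/8

v1: center (-983/1944, 265/486), radius 1/2430; v2: center (-11/24, 13/24), radius 1/72; v3: center (-979/1944, 133/243), radius 1/3888; v4: center (-1/2, 59/108), radius 1/486; v5: center (-1/2, 0), radius 1/8


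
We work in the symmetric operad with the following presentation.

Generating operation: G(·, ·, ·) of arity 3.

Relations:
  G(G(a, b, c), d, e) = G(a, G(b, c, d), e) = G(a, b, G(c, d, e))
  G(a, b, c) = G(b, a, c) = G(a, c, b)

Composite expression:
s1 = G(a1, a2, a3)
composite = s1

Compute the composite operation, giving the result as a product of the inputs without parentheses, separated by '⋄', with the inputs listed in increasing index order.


a1 ⋄ a2 ⋄ a3

Both nesting and order wash out for G; what remains is which a's occur.
G(a1, a2, a3) linearizes to a1 ⋄ a2 ⋄ a3
reordering the factors by index: a1 ⋄ a2 ⋄ a3


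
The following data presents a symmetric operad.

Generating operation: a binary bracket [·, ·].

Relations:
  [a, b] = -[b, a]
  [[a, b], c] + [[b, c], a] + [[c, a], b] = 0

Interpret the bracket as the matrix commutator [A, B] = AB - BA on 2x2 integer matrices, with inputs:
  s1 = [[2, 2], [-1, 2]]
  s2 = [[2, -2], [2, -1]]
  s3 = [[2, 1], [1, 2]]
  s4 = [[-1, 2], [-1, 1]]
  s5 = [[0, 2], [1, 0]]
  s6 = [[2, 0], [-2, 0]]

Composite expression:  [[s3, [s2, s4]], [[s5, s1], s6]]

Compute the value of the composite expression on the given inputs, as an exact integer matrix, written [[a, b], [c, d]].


[[-64, 0], [-96, 64]]

[s2, s4] = [[-2, 2], [-1, 2]]
[s3, [s2, s4]] = [[-3, 4], [-4, 3]]
[s5, s1] = [[-4, 0], [0, 4]]
[[s5, s1], s6] = [[0, 0], [-16, 0]]
[[s3, [s2, s4]], [[s5, s1], s6]] = [[-64, 0], [-96, 64]]


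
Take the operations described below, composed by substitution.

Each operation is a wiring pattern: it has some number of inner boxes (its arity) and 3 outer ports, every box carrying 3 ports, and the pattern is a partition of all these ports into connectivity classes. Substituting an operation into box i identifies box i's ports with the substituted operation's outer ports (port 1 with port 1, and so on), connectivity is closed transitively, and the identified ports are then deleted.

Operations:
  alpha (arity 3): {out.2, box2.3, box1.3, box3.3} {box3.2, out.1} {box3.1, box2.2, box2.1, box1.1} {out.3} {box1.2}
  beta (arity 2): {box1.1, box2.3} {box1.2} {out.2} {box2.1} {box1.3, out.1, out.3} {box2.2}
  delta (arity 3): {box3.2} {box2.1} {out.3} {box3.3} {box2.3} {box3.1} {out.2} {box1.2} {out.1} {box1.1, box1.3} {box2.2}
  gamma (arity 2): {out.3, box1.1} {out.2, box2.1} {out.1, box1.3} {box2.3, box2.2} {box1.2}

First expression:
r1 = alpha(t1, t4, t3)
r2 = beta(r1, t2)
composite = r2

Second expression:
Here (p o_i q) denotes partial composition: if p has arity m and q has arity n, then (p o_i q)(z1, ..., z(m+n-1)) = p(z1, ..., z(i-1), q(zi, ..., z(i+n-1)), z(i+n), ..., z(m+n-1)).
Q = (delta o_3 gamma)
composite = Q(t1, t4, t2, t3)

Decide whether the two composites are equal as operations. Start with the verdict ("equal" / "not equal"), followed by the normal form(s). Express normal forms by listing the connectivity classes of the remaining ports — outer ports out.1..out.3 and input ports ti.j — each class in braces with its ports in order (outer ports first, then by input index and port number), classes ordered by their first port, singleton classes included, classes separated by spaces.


not equal — first {out.1, out.3} {out.2} {t1.1, t3.1, t4.1, t4.2} {t1.2} {t1.3, t3.3, t4.3} {t2.1} {t2.2} {t2.3, t3.2}, second {out.1} {out.2} {out.3} {t1.1, t1.3} {t1.2} {t2.1} {t2.2} {t2.3} {t3.1} {t3.2, t3.3} {t4.1} {t4.2} {t4.3}

The first composite normalizes to {out.1, out.3} {out.2} {t1.1, t3.1, t4.1, t4.2} {t1.2} {t1.3, t3.3, t4.3} {t2.1} {t2.2} {t2.3, t3.2}
The second composite normalizes to {out.1} {out.2} {out.3} {t1.1, t1.3} {t1.2} {t2.1} {t2.2} {t2.3} {t3.1} {t3.2, t3.3} {t4.1} {t4.2} {t4.3}
The normal forms differ: not equal.


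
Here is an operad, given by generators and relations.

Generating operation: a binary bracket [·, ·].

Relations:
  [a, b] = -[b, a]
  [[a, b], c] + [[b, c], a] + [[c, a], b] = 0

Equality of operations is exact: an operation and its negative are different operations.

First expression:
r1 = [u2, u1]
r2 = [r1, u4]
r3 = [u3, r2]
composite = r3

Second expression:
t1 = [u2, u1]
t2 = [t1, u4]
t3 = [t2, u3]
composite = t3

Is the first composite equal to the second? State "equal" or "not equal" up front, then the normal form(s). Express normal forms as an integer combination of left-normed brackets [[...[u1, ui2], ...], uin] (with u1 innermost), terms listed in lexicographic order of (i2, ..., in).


not equal; first: [[[u1, u2], u4], u3]; second: -[[[u1, u2], u4], u3]

The first expression, normalized: [[[u1, u2], u4], u3]
The second expression, normalized: -[[[u1, u2], u4], u3]
The normal forms differ: not equal.


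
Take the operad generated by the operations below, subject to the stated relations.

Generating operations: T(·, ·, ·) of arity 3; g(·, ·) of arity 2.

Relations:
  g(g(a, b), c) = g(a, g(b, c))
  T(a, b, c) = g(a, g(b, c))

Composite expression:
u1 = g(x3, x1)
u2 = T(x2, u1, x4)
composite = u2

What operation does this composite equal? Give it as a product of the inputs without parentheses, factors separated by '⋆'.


x2 ⋆ x3 ⋆ x1 ⋆ x4

Every regrouping of T is equal, so read the x-inputs in written order.
g(x3, x1) collapses to x3 ⋆ x1
T(x2, g(x3, x1), x4) collapses to x2 ⋆ x3 ⋆ x1 ⋆ x4


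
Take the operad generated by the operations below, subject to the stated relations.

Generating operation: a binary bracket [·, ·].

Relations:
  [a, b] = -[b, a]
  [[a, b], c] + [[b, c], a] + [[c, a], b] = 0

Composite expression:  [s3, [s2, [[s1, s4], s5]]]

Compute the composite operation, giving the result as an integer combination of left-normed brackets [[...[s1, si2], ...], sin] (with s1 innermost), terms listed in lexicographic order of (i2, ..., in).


A multilinear Lie element is pinned by s1-initial words (s1 innermost).
Composite bracket: [s3, [s2, [[s1, s4], s5]]]
Full expansion: 16 signed words from ab - ba (2^4 = 16).
Keep just the words that open with s1:
  sign of s1s4s5s2s3 is +1, so it contributes +[[[[s1, s4], s5], s2], s3]

[[[[s1, s4], s5], s2], s3]


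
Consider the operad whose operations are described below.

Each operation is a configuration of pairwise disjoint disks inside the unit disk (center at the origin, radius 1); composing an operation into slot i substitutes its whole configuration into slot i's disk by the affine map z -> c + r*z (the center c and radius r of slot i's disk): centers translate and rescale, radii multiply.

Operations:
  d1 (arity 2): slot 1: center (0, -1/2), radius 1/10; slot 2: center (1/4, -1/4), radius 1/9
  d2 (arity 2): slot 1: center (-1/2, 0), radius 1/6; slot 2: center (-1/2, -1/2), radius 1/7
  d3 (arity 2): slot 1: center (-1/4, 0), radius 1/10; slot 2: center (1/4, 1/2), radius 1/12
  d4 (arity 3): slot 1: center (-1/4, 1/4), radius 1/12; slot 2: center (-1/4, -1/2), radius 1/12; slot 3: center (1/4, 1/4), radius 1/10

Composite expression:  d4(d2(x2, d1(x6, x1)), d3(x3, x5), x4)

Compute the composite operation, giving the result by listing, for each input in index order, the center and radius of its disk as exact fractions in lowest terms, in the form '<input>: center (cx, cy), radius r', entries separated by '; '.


Only the slot chain above each x matters under d4; compose those maps.
input x2: composing its 2 substitution steps yields center (-7/24, 1/4), radius 1/72
input x6: composing its 3 substitution steps yields center (-7/24, 17/84), radius 1/840
input x1: composing its 3 substitution steps yields center (-97/336, 23/112), radius 1/756
input x3: composing its 2 substitution steps yields center (-13/48, -1/2), radius 1/120
input x5: composing its 2 substitution steps yields center (-11/48, -11/24), radius 1/144
input x4: composing its 1 substitution step yields center (1/4, 1/4), radius 1/10

x1: center (-97/336, 23/112), radius 1/756; x2: center (-7/24, 1/4), radius 1/72; x3: center (-13/48, -1/2), radius 1/120; x4: center (1/4, 1/4), radius 1/10; x5: center (-11/48, -11/24), radius 1/144; x6: center (-7/24, 17/84), radius 1/840


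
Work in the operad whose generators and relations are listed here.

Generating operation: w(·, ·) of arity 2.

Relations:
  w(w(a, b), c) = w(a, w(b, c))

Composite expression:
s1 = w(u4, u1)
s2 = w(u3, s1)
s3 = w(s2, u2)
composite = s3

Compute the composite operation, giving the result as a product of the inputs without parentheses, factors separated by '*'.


u3 * u4 * u1 * u2

All parenthesizations of w agree; list the u-inputs left to right.
w(u4, u1) reduces to u4 * u1
w(u3, w(u4, u1)) reduces to u3 * u4 * u1
w(w(u3, w(u4, u1)), u2) reduces to u3 * u4 * u1 * u2


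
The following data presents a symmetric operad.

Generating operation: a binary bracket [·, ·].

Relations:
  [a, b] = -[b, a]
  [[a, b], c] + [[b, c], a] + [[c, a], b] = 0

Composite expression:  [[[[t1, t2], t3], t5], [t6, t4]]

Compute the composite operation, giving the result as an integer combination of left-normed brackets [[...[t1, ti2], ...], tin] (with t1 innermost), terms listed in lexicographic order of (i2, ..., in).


-[[[[[t1, t2], t3], t5], t4], t6] + [[[[[t1, t2], t3], t5], t6], t4]

Expand each bracket as ab - ba; the t1-initial words give the coefficients.
Composite bracket: [[[[t1, t2], t3], t5], [t6, t4]]
Applying ab - ba throughout gives 32 signed words (2^5 = 32).
The t1-initial words carry the normal form:
  the word t1t2t3t5t4t6 carries sign -1 and contributes -[[[[[t1, t2], t3], t5], t4], t6]
  the word t1t2t3t5t6t4 carries sign +1 and contributes +[[[[[t1, t2], t3], t5], t6], t4]


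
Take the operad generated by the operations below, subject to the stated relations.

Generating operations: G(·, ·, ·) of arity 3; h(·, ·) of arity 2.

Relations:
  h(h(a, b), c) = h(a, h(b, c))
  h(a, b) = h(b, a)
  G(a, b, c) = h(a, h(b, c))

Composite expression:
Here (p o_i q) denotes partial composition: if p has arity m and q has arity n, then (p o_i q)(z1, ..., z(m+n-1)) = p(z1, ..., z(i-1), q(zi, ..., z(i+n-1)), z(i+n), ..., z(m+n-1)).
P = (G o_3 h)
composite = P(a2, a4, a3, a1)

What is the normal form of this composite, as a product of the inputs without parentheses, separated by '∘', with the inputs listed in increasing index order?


Any arrangement under G is one operation, so sort the a-inputs.
h(a3, a1) flattens to a3 ∘ a1
G(a2, a4, h(a3, a1)) flattens to a2 ∘ a4 ∘ a3 ∘ a1
putting the inputs in ascending order: a1 ∘ a2 ∘ a3 ∘ a4

a1 ∘ a2 ∘ a3 ∘ a4


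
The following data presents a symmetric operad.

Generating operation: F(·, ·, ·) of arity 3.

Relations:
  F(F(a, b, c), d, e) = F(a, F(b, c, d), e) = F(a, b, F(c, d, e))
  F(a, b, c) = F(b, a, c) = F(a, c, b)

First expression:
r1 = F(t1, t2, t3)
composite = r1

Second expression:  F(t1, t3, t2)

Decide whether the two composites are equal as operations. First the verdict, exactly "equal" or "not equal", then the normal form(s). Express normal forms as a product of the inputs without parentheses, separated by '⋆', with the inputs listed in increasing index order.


equal: each reduces to t1 ⋆ t2 ⋆ t3

The first composite normalizes to t1 ⋆ t2 ⋆ t3
The second composite normalizes to t1 ⋆ t2 ⋆ t3
Identical normal forms: equal.


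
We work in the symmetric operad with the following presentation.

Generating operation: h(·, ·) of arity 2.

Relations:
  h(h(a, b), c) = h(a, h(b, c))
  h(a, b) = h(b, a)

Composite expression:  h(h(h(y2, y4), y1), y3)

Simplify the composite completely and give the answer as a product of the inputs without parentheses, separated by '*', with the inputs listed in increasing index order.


Shape and order are irrelevant to h; the y-input set decides.
h(y2, y4) linearizes to y2 * y4
h(h(y2, y4), y1) linearizes to y2 * y4 * y1
h(h(h(y2, y4), y1), y3) linearizes to y2 * y4 * y1 * y3
sorting the factors by input index: y1 * y2 * y3 * y4

y1 * y2 * y3 * y4


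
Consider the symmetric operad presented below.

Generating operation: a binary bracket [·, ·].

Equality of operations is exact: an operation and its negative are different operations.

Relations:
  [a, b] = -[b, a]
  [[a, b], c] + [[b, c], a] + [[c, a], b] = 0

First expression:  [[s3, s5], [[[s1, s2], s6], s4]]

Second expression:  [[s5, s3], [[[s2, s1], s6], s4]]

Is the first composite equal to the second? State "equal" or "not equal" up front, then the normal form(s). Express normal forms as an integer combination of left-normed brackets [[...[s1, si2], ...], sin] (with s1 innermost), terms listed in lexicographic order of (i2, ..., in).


equal; the common form is -[[[[[s1, s2], s6], s4], s3], s5] + [[[[[s1, s2], s6], s4], s5], s3]

Normal form of the first expression: -[[[[[s1, s2], s6], s4], s3], s5] + [[[[[s1, s2], s6], s4], s5], s3]
Normal form of the second expression: -[[[[[s1, s2], s6], s4], s3], s5] + [[[[[s1, s2], s6], s4], s5], s3]
Identical normal forms: equal.


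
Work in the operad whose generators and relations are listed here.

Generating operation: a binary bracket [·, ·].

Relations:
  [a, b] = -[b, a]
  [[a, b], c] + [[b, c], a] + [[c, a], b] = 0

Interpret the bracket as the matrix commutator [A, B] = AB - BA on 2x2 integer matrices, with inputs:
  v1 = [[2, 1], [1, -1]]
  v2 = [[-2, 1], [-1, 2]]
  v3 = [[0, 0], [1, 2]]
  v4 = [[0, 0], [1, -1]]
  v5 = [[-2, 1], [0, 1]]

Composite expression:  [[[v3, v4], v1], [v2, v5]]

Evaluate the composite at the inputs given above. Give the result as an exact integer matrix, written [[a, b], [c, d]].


[[9, 6], [36, -9]]

[v3, v4] = [[0, 0], [3, 0]]
[[v3, v4], v1] = [[-3, 0], [9, 3]]
[v2, v5] = [[1, -1], [3, -1]]
[[[v3, v4], v1], [v2, v5]] = [[9, 6], [36, -9]]


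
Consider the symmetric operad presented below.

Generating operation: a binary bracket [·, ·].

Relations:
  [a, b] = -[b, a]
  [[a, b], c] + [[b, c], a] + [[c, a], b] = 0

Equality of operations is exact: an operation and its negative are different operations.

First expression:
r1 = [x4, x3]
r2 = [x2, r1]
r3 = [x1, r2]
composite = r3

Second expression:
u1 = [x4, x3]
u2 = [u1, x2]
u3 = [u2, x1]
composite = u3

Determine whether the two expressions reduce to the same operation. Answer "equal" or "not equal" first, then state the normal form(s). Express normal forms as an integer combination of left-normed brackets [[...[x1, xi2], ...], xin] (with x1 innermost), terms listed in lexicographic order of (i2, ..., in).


equal; the common form is -[[[x1, x2], x3], x4] + [[[x1, x2], x4], x3] + [[[x1, x3], x4], x2] - [[[x1, x4], x3], x2]

Normal form of the first expression: -[[[x1, x2], x3], x4] + [[[x1, x2], x4], x3] + [[[x1, x3], x4], x2] - [[[x1, x4], x3], x2]
Normal form of the second expression: -[[[x1, x2], x3], x4] + [[[x1, x2], x4], x3] + [[[x1, x3], x4], x2] - [[[x1, x4], x3], x2]
Both agree, so they are equal.


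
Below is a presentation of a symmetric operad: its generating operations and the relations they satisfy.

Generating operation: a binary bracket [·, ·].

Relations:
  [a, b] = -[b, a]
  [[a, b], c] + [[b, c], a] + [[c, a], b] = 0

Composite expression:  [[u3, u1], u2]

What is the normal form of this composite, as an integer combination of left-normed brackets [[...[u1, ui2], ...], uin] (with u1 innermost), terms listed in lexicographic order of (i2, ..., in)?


-[[u1, u3], u2]

In the tensor algebra, words opening u1 carry the u1-anchored form.
Composite bracket: [[u3, u1], u2]
Applying ab - ba throughout gives 4 signed words (2^2 = 4).
Words beginning with u1 determine it all:
  u1u3u2 (sign -1) contributes -[[u1, u3], u2]


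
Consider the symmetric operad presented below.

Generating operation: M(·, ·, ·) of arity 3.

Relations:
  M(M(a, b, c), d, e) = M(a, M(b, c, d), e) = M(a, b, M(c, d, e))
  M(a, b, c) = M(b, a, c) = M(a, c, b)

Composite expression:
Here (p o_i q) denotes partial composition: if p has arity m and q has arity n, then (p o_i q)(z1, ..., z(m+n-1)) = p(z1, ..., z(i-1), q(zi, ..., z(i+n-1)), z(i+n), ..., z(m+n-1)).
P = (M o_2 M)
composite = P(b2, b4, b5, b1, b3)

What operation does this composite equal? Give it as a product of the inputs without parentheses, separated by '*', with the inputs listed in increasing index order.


b1 * b2 * b3 * b4 * b5

Shape and order are irrelevant to M; the b-input set decides.
M(b4, b5, b1) spells out as b4 * b5 * b1
M(b2, M(b4, b5, b1), b3) spells out as b2 * b4 * b5 * b1 * b3
commutativity sorts the factors: b1 * b2 * b3 * b4 * b5


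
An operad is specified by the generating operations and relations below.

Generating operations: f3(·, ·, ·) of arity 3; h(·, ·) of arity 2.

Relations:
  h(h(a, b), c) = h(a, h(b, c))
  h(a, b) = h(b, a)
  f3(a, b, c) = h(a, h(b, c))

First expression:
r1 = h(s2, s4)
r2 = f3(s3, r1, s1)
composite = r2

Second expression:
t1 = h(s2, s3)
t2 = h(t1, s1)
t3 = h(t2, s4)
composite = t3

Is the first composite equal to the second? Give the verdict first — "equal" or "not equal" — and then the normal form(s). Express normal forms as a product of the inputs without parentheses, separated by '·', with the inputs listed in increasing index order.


equal; the common form is s1 · s2 · s3 · s4

The first expression, normalized: s1 · s2 · s3 · s4
The second expression, normalized: s1 · s2 · s3 · s4
One common form — equal.


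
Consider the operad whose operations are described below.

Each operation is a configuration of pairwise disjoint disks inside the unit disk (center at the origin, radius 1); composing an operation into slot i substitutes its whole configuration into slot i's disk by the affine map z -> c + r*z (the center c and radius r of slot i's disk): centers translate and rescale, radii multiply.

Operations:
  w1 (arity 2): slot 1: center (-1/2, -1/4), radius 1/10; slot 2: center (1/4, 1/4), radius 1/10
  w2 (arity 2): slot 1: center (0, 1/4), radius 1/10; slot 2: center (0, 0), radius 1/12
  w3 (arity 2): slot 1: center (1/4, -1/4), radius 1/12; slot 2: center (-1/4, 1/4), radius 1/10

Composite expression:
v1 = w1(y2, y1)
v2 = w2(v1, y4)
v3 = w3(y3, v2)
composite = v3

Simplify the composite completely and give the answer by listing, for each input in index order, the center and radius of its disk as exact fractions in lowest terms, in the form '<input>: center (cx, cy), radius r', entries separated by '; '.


Follow each y-input down from w3: c' goes to c + r*c', radius to r*r'.
y3: after 1 affine step, its disk has center (1/4, -1/4), radius 1/12
y2: after 3 affine steps, its disk has center (-51/200, 109/400), radius 1/1000
y1: after 3 affine steps, its disk has center (-99/400, 111/400), radius 1/1000
y4: after 2 affine steps, its disk has center (-1/4, 1/4), radius 1/120

y1: center (-99/400, 111/400), radius 1/1000; y2: center (-51/200, 109/400), radius 1/1000; y3: center (1/4, -1/4), radius 1/12; y4: center (-1/4, 1/4), radius 1/120


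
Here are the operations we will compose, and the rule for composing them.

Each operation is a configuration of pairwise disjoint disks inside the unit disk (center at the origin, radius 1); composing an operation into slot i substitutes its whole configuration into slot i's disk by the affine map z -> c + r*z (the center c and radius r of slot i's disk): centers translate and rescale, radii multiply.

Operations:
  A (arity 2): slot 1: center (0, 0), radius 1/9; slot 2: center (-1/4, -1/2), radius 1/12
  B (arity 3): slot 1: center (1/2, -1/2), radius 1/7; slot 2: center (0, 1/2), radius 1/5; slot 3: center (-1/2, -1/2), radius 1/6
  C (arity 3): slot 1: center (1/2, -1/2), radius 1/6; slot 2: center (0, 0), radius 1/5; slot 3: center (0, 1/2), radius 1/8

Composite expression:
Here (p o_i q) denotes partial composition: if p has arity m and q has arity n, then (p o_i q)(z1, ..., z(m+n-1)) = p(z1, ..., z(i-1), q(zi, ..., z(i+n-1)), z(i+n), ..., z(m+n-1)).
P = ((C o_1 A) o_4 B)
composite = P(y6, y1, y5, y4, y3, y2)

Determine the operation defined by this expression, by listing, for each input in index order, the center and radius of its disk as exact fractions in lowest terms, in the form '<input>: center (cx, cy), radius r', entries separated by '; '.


Affine substitution under C: radii multiply and y-centers shift.
input y6: applying the 2 nested substitutions gives center (1/2, -1/2), radius 1/54
input y1: applying the 2 nested substitutions gives center (11/24, -7/12), radius 1/72
input y5: applying the 1 nested substitution gives center (0, 0), radius 1/5
input y4: applying the 2 nested substitutions gives center (1/16, 7/16), radius 1/56
input y3: applying the 2 nested substitutions gives center (0, 9/16), radius 1/40
input y2: applying the 2 nested substitutions gives center (-1/16, 7/16), radius 1/48

y1: center (11/24, -7/12), radius 1/72; y2: center (-1/16, 7/16), radius 1/48; y3: center (0, 9/16), radius 1/40; y4: center (1/16, 7/16), radius 1/56; y5: center (0, 0), radius 1/5; y6: center (1/2, -1/2), radius 1/54


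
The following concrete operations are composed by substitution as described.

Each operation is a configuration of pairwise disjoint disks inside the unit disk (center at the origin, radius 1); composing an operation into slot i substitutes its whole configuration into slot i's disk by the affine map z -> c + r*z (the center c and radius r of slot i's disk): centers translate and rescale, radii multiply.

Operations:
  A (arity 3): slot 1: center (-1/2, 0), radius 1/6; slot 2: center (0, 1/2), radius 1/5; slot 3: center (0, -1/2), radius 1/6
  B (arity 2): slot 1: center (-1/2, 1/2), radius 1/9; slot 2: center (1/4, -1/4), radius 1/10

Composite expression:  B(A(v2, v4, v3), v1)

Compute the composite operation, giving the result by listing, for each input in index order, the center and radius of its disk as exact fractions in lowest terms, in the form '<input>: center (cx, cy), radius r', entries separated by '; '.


v1: center (1/4, -1/4), radius 1/10; v2: center (-5/9, 1/2), radius 1/54; v3: center (-1/2, 4/9), radius 1/54; v4: center (-1/2, 5/9), radius 1/45

Follow each v-input down from B: c' goes to c + r*c', radius to r*r'.
tracing v2 down its 2-map path: center (-5/9, 1/2), radius 1/54
tracing v4 down its 2-map path: center (-1/2, 5/9), radius 1/45
tracing v3 down its 2-map path: center (-1/2, 4/9), radius 1/54
tracing v1 down its 1-map path: center (1/4, -1/4), radius 1/10
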